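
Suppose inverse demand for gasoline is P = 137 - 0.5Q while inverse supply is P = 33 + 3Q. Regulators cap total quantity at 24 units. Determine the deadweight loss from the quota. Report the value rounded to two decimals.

Without the quota, 137 - 0.5Q = 33 + 3Q gives Q* = 29.7143.
At Q = 24 the demand price is 137 - 0.5(24) = 125 and the supply price is 33 + 3(24) = 105.
Deadweight loss is the triangle between the curves from 24 to 29.7143: (1/2)(125 - 105)(29.7143 - 24) = 57.1429.

57.14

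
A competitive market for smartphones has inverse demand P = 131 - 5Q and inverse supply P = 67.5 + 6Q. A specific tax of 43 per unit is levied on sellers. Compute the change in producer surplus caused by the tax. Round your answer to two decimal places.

Pre-tax equilibrium: 131 - 5Q = 67.5 + 6Q gives Q* = 5.7727, P* = 102.1364.
With the tax, sellers need 43 more per unit: 131 - 5Q = 67.5 + 6Q + 43, so Q_t = 1.8636. Buyers pay P_b = 121.6818; sellers receive P_s = P_b - 43 = 78.6818.
PS falls from (1/2)(5.7727)(34.6364) = 99.9731 to (1/2)(1.8636)(11.1818) = 10.4194, a change of -89.5537.

-89.55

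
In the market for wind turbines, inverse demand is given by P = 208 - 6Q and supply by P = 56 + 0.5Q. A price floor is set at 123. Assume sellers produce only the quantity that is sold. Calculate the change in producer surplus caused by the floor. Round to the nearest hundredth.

762.28

Free-market equilibrium: 208 - 6Q = 56 + 0.5Q gives Q* = 23.3846, P* = 67.6923.
At P = 123, buyers demand (208 - 123)/6 = 14.1667 while sellers would supply more, so the quantity traded is 14.1667 at price 123.
PS goes from (1/2)(23.3846)(11.6923) = 136.7101 to 898.9931 (computed as (123 - 56)(14.1667) - (1/2)(0.5)(14.1667)^2), a change of 762.283.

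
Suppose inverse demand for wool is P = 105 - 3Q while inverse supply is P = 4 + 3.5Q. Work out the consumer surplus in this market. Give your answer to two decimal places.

Equilibrium: 105 - 3Q = 4 + 3.5Q, so Q* = 15.5385 and P* = 58.3846.
CS is the area between the demand curve and P* from 0 to Q*: (1/2)(15.5385)(46.6154) = 362.1657.

362.17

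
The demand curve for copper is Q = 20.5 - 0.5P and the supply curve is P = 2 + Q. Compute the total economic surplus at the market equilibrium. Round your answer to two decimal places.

253.50

Rewriting demand in inverse form: P = 41 - 2Q.
Setting demand equal to supply, 39 = 3Q, so Q* = 13 and P* = 15.
Total surplus is the full triangle between the curves from 0 to Q*: (1/2)(13)(41 - 2) = 253.5.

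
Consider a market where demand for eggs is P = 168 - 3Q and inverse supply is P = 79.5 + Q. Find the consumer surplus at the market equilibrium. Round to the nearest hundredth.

734.27

Equilibrium: 168 - 3Q = 79.5 + Q, so Q* = 22.125 and P* = 101.625.
The demand choke price is 168, so CS = (1/2)(Q*)(168 - P*) = (1/2)(22.125)(66.375) = 734.2734.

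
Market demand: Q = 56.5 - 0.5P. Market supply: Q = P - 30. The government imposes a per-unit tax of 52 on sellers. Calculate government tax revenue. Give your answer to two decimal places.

537.33

Rewriting demand in inverse form: P = 113 - 2Q.
Rewriting supply in inverse form: P = 30 + Q.
Pre-tax equilibrium: 113 - 2Q = 30 + Q gives Q* = 27.6667, P* = 57.6667.
With the tax, sellers need 52 more per unit: 113 - 2Q = 30 + Q + 52, so Q_t = 10.3333. Buyers pay P_b = 92.3333; sellers receive P_s = P_b - 52 = 40.3333.
Revenue is the tax times quantity traded: 52 x 10.3333 = 537.3333.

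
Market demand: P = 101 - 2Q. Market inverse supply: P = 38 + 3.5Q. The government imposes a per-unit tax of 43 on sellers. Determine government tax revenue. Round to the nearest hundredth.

156.36

Pre-tax equilibrium: 101 - 2Q = 38 + 3.5Q gives Q* = 11.4545, P* = 78.0909.
With the tax, sellers need 43 more per unit: 101 - 2Q = 38 + 3.5Q + 43, so Q_t = 3.6364. Buyers pay P_b = 93.7273; sellers receive P_s = P_b - 43 = 50.7273.
Revenue is the tax times quantity traded: 43 x 3.6364 = 156.3636.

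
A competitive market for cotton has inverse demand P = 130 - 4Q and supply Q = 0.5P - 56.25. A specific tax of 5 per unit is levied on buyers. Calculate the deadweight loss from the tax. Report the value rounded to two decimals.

2.08

Rewriting supply in inverse form: P = 112.5 + 2Q.
Pre-tax equilibrium: 130 - 4Q = 112.5 + 2Q gives Q* = 2.9167, P* = 118.3333.
A tax on buyers shifts demand down by 5: (130 - 5) - 4Q = 112.5 + 2Q, so Q_t = 2.0833. Buyers pay P_b = 121.6667; sellers receive P_s = P_b - 5 = 116.6667.
The welfare triangle lost has base Q* - Q_t = 0.8333 and height t = 5, so DWL = (1/2)(0.8333)(5) = 2.0833.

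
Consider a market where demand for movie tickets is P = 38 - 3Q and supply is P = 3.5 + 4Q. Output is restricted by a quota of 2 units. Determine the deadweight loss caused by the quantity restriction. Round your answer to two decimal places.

Unrestricted equilibrium: Q* = (38 - 3.5)/(3 + 4) = 4.9286.
At Q = 2 the demand price is 38 - 3(2) = 32 and the supply price is 3.5 + 4(2) = 11.5.
DWL = (1/2)(gap between curves at 2) x (Q* - 2) = (1/2)(20.5)(2.9286) = 30.0179.

30.02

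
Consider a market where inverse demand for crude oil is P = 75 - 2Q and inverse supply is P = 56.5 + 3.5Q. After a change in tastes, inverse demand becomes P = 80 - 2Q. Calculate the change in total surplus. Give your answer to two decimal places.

19.09

Initial equilibrium: Q_0 = 3.3636, P_0 = 68.2727; CS_0 = (1/2)(3.3636)(6.7273) = 11.314, PS_0 = (1/2)(3.3636)(11.7727) = 19.7996.
New equilibrium: 80 - 2Q = 56.5 + 3.5Q gives Q_1 = 4.2727, P_1 = 71.4545; CS_1 = 18.2562, PS_1 = 31.9483.
Change in total surplus = (18.2562 + 31.9483) - (11.314 + 19.7996) = 19.0909.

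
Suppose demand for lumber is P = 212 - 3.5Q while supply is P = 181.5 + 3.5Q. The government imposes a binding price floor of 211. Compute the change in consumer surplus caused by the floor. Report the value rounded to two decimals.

-33.08

Without the control, 212 - 3.5Q = 181.5 + 3.5Q so Q* = 4.3571 and P* = 196.75.
At the floor price 211, quantity demanded is (212 - 211)/3.5 = 0.2857; demand is the short side, so Q = 0.2857 trades at P = 211.
CS goes from (1/2)(4.3571)(15.25) = 33.2232 to 0.1429 (computed as (212 - 211)(0.2857) - (1/2)(3.5)(0.2857)^2), a change of -33.0804.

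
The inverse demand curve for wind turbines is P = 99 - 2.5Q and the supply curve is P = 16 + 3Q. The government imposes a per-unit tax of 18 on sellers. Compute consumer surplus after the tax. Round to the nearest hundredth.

174.59

Without the tax, 99 - 2.5Q = 16 + 3Q so Q* = 15.0909 and P* = 61.2727.
A tax on sellers shifts supply up by 18: 99 - 2.5Q = 16 + 3Q + 18, so Q_t = 11.8182. Buyers pay P_b = 69.4545; sellers receive P_s = P_b - 18 = 51.4545.
CS = (1/2)(Q_t)(99 - P_b) = (1/2)(11.8182)(29.5455) = 174.5868.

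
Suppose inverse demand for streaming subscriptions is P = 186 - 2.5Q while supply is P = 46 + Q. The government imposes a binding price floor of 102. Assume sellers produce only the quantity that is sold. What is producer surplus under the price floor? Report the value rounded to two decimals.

1317.12

Without the control, 186 - 2.5Q = 46 + Q so Q* = 40 and P* = 86.
At the floor price 102, quantity demanded is (186 - 102)/2.5 = 33.6; demand is the short side, so Q = 33.6 trades at P = 102.
The supply price at Q = 33.6 is 79.6. PS is the trapezoid between 102 and supply over [0, 33.6]: (1/2)[(102 - 46) + (102 - 79.6)](33.6) = 1317.12.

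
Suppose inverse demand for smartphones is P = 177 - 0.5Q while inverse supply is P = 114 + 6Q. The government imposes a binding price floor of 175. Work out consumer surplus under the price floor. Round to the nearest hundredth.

Without the control, 177 - 0.5Q = 114 + 6Q so Q* = 9.6923 and P* = 172.1538.
At the floor price 175, quantity demanded is (177 - 175)/0.5 = 4; demand is the short side, so Q = 4 trades at P = 175.
CS is the triangle under demand above 175: (1/2)(4)(177 - 175) = 4.

4.00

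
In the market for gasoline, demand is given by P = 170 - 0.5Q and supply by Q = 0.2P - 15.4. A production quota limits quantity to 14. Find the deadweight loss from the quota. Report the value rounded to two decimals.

Rewriting supply in inverse form: P = 77 + 5Q.
Unrestricted equilibrium: Q* = (170 - 77)/(0.5 + 5) = 16.9091.
At Q = 14 the demand price is 170 - 0.5(14) = 163 and the supply price is 77 + 5(14) = 147.
Deadweight loss is the triangle between the curves from 14 to 16.9091: (1/2)(163 - 147)(16.9091 - 14) = 23.2727.

23.27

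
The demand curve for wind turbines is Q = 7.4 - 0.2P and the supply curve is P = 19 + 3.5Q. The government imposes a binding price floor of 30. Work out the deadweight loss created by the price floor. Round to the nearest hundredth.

2.19

Rewriting demand in inverse form: P = 37 - 5Q.
Free-market equilibrium: 37 - 5Q = 19 + 3.5Q gives Q* = 2.1176, P* = 26.4118.
At the floor price 30, quantity demanded is (37 - 30)/5 = 1.4; demand is the short side, so Q = 1.4 trades at P = 30.
The lost-trades triangle has base Q* - 1.4 = 0.7176 and height equal to the gap between the curves at Q = 1.4, which is 30 - 23.9 = 6.1. DWL = (1/2)(0.7176)(6.1) = 2.1888.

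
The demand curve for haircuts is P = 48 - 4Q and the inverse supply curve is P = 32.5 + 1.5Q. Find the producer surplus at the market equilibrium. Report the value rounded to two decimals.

Set 48 - 4Q = 32.5 + 1.5Q, which gives 15.5 = 5.5Q, so Q* = 2.8182 and P* = 48 - 4(2.8182) = 36.7273.
The supply curve's price intercept is 32.5, so PS = (1/2)(Q*)(P* - 32.5) = (1/2)(2.8182)(4.2273) = 5.9566.

5.96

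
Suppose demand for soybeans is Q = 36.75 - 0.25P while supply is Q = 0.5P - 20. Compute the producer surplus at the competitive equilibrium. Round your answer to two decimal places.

318.03

Rewriting demand in inverse form: P = 147 - 4Q.
Rewriting supply in inverse form: P = 40 + 2Q.
Setting demand equal to supply, 107 = 6Q, so Q* = 17.8333 and P* = 75.6667.
Producer surplus is the triangle above supply below P*: (1/2)(17.8333)(75.6667 - 40) = (1/2)(17.8333)(35.6667) = 318.0278.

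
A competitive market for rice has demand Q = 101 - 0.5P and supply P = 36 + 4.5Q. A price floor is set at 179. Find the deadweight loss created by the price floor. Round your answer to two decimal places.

Rewriting demand in inverse form: P = 202 - 2Q.
Without the control, 202 - 2Q = 36 + 4.5Q so Q* = 25.5385 and P* = 150.9231.
At P = 179, buyers demand (202 - 179)/2 = 11.5 while sellers would supply more, so the quantity traded is 11.5 at price 179.
The lost-trades triangle has base Q* - 11.5 = 14.0385 and height equal to the gap between the curves at Q = 11.5, which is 179 - 87.75 = 91.25. DWL = (1/2)(14.0385)(91.25) = 640.5048.

640.50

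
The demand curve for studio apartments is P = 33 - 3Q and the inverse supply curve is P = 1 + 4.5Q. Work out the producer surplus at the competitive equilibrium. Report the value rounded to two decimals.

Setting demand equal to supply, 32 = 7.5Q, so Q* = 4.2667 and P* = 20.2.
Producer surplus is the triangle above supply below P*: (1/2)(4.2667)(20.2 - 1) = (1/2)(4.2667)(19.2) = 40.96.

40.96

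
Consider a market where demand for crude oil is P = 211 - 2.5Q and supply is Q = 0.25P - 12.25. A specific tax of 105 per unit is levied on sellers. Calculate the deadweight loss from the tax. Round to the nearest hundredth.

Rewriting supply in inverse form: P = 49 + 4Q.
Without the tax, 211 - 2.5Q = 49 + 4Q so Q* = 24.9231 and P* = 148.6923.
A tax on sellers shifts supply up by 105: 211 - 2.5Q = 49 + 4Q + 105, so Q_t = 8.7692. Buyers pay P_b = 189.0769; sellers receive P_s = P_b - 105 = 84.0769.
Deadweight loss is the triangle between the curves from Q_t to Q*: (1/2)(24.9231 - 8.7692)(105) = 848.0769.

848.08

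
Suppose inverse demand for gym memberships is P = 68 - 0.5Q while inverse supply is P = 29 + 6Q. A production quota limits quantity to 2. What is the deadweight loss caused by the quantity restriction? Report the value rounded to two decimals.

Without the quota, 68 - 0.5Q = 29 + 6Q gives Q* = 6.
At Q = 2 the demand price is 68 - 0.5(2) = 67 and the supply price is 29 + 6(2) = 41.
DWL = (1/2)(gap between curves at 2) x (Q* - 2) = (1/2)(26)(4) = 52.

52.00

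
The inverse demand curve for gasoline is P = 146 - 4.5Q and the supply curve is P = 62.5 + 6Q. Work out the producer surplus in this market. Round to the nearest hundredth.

Equilibrium: 146 - 4.5Q = 62.5 + 6Q, so Q* = 7.9524 and P* = 110.2143.
The supply curve's price intercept is 62.5, so PS = (1/2)(Q*)(P* - 62.5) = (1/2)(7.9524)(47.7143) = 189.7211.

189.72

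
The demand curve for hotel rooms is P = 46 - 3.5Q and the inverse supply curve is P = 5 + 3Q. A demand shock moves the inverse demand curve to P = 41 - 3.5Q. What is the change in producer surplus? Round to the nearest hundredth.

-13.67

Initial equilibrium: Q_0 = 6.3077, P_0 = 23.9231; CS_0 = (1/2)(6.3077)(22.0769) = 69.6272, PS_0 = (1/2)(6.3077)(18.9231) = 59.6805.
New equilibrium: 41 - 3.5Q = 5 + 3Q gives Q_1 = 5.5385, P_1 = 21.6154; CS_1 = 53.6805, PS_1 = 46.0118.
Change in producer surplus = 46.0118 - 59.6805 = -13.6686.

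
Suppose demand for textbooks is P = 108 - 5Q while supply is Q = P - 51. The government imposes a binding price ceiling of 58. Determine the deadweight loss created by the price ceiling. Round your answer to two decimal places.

18.75

Rewriting supply in inverse form: P = 51 + Q.
Free-market equilibrium: 108 - 5Q = 51 + Q gives Q* = 9.5, P* = 60.5.
At P = 58, sellers supply (58 - 51)/1 = 7 while buyers want more, so the quantity traded is 7 at price 58.
The lost-trades triangle has base Q* - 7 = 2.5 and height equal to the gap between the curves at Q = 7, which is 73 - 58 = 15. DWL = (1/2)(2.5)(15) = 18.75.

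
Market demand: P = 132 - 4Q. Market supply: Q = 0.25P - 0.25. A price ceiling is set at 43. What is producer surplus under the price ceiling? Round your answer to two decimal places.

220.50

Rewriting supply in inverse form: P = 1 + 4Q.
Without the control, 132 - 4Q = 1 + 4Q so Q* = 16.375 and P* = 66.5.
At the ceiling price 43, quantity supplied is (43 - 1)/4 = 10.5; supply is the short side, so Q = 10.5 trades at P = 43.
PS is the triangle above supply below 43: (1/2)(10.5)(43 - 1) = 220.5.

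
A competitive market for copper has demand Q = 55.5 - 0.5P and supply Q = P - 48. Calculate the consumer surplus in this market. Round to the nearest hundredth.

441.00

Rewriting demand in inverse form: P = 111 - 2Q.
Rewriting supply in inverse form: P = 48 + Q.
Set 111 - 2Q = 48 + Q, which gives 63 = 3Q, so Q* = 21 and P* = 111 - 2(21) = 69.
CS is the area between the demand curve and P* from 0 to Q*: (1/2)(21)(42) = 441.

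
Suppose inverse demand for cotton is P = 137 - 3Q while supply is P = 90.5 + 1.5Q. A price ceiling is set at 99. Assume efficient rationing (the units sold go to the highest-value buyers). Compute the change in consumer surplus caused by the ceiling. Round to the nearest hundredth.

7.00

Without the control, 137 - 3Q = 90.5 + 1.5Q so Q* = 10.3333 and P* = 106.
At the ceiling price 99, quantity supplied is (99 - 90.5)/1.5 = 5.6667; supply is the short side, so Q = 5.6667 trades at P = 99.
CS goes from (1/2)(10.3333)(31) = 160.1667 to 167.1667 (computed as (137 - 99)(5.6667) - (1/2)(3)(5.6667)^2), a change of 7.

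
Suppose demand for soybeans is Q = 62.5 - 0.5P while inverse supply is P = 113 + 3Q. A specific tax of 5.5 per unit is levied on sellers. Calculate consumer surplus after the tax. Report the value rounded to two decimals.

Rewriting demand in inverse form: P = 125 - 2Q.
Without the tax, 125 - 2Q = 113 + 3Q so Q* = 2.4 and P* = 120.2.
With the tax, sellers need 5.5 more per unit: 125 - 2Q = 113 + 3Q + 5.5, so Q_t = 1.3. Buyers pay P_b = 122.4; sellers receive P_s = P_b - 5.5 = 116.9.
CS = (1/2)(Q_t)(125 - P_b) = (1/2)(1.3)(2.6) = 1.69.

1.69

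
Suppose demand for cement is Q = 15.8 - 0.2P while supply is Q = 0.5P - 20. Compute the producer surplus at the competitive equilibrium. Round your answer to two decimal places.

Rewriting demand in inverse form: P = 79 - 5Q.
Rewriting supply in inverse form: P = 40 + 2Q.
Equilibrium: 79 - 5Q = 40 + 2Q, so Q* = 5.5714 and P* = 51.1429.
The supply curve's price intercept is 40, so PS = (1/2)(Q*)(P* - 40) = (1/2)(5.5714)(11.1429) = 31.0408.

31.04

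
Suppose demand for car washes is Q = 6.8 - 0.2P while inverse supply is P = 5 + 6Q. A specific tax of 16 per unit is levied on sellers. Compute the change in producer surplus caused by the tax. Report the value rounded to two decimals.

Rewriting demand in inverse form: P = 34 - 5Q.
Pre-tax equilibrium: 34 - 5Q = 5 + 6Q gives Q* = 2.6364, P* = 20.8182.
A tax on sellers shifts supply up by 16: 34 - 5Q = 5 + 6Q + 16, so Q_t = 1.1818. Buyers pay P_b = 28.0909; sellers receive P_s = P_b - 16 = 12.0909.
Producers lose the trapezoid between P_s and P* out to Q_t plus the triangle from Q_t to Q*: change in PS = 4.1901 - 20.8512 = -16.6612.

-16.66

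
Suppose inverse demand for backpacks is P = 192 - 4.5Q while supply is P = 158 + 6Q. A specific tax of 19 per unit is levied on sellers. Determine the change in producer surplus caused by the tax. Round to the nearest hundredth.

-25.33

Pre-tax equilibrium: 192 - 4.5Q = 158 + 6Q gives Q* = 3.2381, P* = 177.4286.
A tax on sellers shifts supply up by 19: 192 - 4.5Q = 158 + 6Q + 19, so Q_t = 1.4286. Buyers pay P_b = 185.5714; sellers receive P_s = P_b - 19 = 166.5714.
Producers lose the trapezoid between P_s and P* out to Q_t plus the triangle from Q_t to Q*: change in PS = 6.1224 - 31.4558 = -25.3333.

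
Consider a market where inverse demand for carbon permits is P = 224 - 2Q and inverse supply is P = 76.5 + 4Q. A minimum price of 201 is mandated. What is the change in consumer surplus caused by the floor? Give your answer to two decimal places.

Free-market equilibrium: 224 - 2Q = 76.5 + 4Q gives Q* = 24.5833, P* = 174.8333.
At the floor price 201, quantity demanded is (224 - 201)/2 = 11.5; demand is the short side, so Q = 11.5 trades at P = 201.
CS goes from (1/2)(24.5833)(49.1667) = 604.3403 to 132.25 (computed as (224 - 201)(11.5) - (1/2)(2)(11.5)^2), a change of -472.0903.

-472.09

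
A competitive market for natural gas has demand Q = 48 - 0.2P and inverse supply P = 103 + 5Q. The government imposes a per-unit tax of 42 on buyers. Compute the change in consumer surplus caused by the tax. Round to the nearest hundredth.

Rewriting demand in inverse form: P = 240 - 5Q.
Pre-tax equilibrium: 240 - 5Q = 103 + 5Q gives Q* = 13.7, P* = 171.5.
With the tax, buyers' net willingness to pay falls by 42: (240 - 42) - 5Q = 103 + 5Q, so Q_t = 9.5. Buyers pay P_b = 192.5; sellers receive P_s = P_b - 42 = 150.5.
CS falls from (1/2)(13.7)(68.5) = 469.225 to (1/2)(9.5)(47.5) = 225.625, a change of -243.6.

-243.60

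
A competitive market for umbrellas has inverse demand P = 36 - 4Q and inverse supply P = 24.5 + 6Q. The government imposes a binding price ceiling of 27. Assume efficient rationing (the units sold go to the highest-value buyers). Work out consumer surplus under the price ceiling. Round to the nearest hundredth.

Free-market equilibrium: 36 - 4Q = 24.5 + 6Q gives Q* = 1.15, P* = 31.4.
At P = 27, sellers supply (27 - 24.5)/6 = 0.4167 while buyers want more, so the quantity traded is 0.4167 at price 27.
The demand price at Q = 0.4167 is 34.3333. CS is the trapezoid between demand and 27 over [0, 0.4167]: (1/2)[(36 - 27) + (34.3333 - 27)](0.4167) = 3.4028.

3.40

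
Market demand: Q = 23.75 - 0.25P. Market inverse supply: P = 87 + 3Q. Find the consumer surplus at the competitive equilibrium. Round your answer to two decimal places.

Rewriting demand in inverse form: P = 95 - 4Q.
Set 95 - 4Q = 87 + 3Q, which gives 8 = 7Q, so Q* = 1.1429 and P* = 95 - 4(1.1429) = 90.4286.
Consumer surplus is the triangle under demand above P*: (1/2)(1.1429)(95 - 90.4286) = (1/2)(1.1429)(4.5714) = 2.6122.

2.61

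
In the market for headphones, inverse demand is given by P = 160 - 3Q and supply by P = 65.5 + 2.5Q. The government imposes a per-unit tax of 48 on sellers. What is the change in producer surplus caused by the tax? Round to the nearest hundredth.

Pre-tax equilibrium: 160 - 3Q = 65.5 + 2.5Q gives Q* = 17.1818, P* = 108.4545.
With the tax, sellers need 48 more per unit: 160 - 3Q = 65.5 + 2.5Q + 48, so Q_t = 8.4545. Buyers pay P_b = 134.6364; sellers receive P_s = P_b - 48 = 86.6364.
Producers lose the trapezoid between P_s and P* out to Q_t plus the triangle from Q_t to Q*: change in PS = 89.3492 - 369.0186 = -279.6694.

-279.67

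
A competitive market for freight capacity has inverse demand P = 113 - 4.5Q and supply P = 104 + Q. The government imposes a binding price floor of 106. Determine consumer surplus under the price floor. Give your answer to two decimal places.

Free-market equilibrium: 113 - 4.5Q = 104 + Q gives Q* = 1.6364, P* = 105.6364.
At P = 106, buyers demand (113 - 106)/4.5 = 1.5556 while sellers would supply more, so the quantity traded is 1.5556 at price 106.
CS is the triangle under demand above 106: (1/2)(1.5556)(113 - 106) = 5.4444.

5.44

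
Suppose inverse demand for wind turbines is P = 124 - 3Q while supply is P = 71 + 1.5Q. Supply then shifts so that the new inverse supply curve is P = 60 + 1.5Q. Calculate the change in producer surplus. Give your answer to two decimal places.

Initial equilibrium: Q_0 = 11.7778, P_0 = 88.6667; CS_0 = (1/2)(11.7778)(35.3333) = 208.0741, PS_0 = (1/2)(11.7778)(17.6667) = 104.037.
New equilibrium: 124 - 3Q = 60 + 1.5Q gives Q_1 = 14.2222, P_1 = 81.3333; CS_1 = 303.4074, PS_1 = 151.7037.
Change in producer surplus = 151.7037 - 104.037 = 47.6667.

47.67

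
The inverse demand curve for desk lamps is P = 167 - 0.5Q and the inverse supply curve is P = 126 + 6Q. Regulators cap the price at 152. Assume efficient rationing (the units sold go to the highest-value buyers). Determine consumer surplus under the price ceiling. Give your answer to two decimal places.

60.31

Free-market equilibrium: 167 - 0.5Q = 126 + 6Q gives Q* = 6.3077, P* = 163.8462.
At the ceiling price 152, quantity supplied is (152 - 126)/6 = 4.3333; supply is the short side, so Q = 4.3333 trades at P = 152.
The demand price at Q = 4.3333 is 164.8333. CS is the trapezoid between demand and 152 over [0, 4.3333]: (1/2)[(167 - 152) + (164.8333 - 152)](4.3333) = 60.3056.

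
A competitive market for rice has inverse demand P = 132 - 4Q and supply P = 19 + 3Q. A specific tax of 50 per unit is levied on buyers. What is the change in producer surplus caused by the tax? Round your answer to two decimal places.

Pre-tax equilibrium: 132 - 4Q = 19 + 3Q gives Q* = 16.1429, P* = 67.4286.
With the tax, buyers' net willingness to pay falls by 50: (132 - 50) - 4Q = 19 + 3Q, so Q_t = 9. Buyers pay P_b = 96; sellers receive P_s = P_b - 50 = 46.
PS falls from (1/2)(16.1429)(48.4286) = 390.8878 to (1/2)(9)(27) = 121.5, a change of -269.3878.

-269.39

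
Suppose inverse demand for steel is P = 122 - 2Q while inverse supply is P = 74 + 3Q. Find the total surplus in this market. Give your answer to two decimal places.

Set 122 - 2Q = 74 + 3Q, which gives 48 = 5Q, so Q* = 9.6 and P* = 122 - 2(9.6) = 102.8.
CS = (1/2)(9.6)(19.2) = 92.16 and PS = (1/2)(9.6)(28.8) = 138.24, so total surplus = 230.4.

230.40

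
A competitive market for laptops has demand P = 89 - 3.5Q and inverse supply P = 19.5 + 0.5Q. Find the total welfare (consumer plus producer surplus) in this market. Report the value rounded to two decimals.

Setting demand equal to supply, 69.5 = 4Q, so Q* = 17.375 and P* = 28.1875.
CS = (1/2)(17.375)(60.8125) = 528.3086 and PS = (1/2)(17.375)(8.6875) = 75.4727, so total surplus = 603.7812.

603.78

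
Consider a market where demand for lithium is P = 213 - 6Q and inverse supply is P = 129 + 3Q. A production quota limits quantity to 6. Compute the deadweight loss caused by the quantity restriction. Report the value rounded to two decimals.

Without the quota, 213 - 6Q = 129 + 3Q gives Q* = 9.3333.
At Q = 6 the demand price is 213 - 6(6) = 177 and the supply price is 129 + 3(6) = 147.
Deadweight loss is the triangle between the curves from 6 to 9.3333: (1/2)(177 - 147)(9.3333 - 6) = 50.

50.00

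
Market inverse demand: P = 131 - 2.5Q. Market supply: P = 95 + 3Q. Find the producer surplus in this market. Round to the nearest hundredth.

64.26

Set 131 - 2.5Q = 95 + 3Q, which gives 36 = 5.5Q, so Q* = 6.5455 and P* = 131 - 2.5(6.5455) = 114.6364.
Producer surplus is the triangle above supply below P*: (1/2)(6.5455)(114.6364 - 95) = (1/2)(6.5455)(19.6364) = 64.2645.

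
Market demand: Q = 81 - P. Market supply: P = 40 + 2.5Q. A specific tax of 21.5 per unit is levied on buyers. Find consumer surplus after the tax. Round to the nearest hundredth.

15.52

Rewriting demand in inverse form: P = 81 - Q.
Pre-tax equilibrium: 81 - Q = 40 + 2.5Q gives Q* = 11.7143, P* = 69.2857.
With the tax, buyers' net willingness to pay falls by 21.5: (81 - 21.5) - Q = 40 + 2.5Q, so Q_t = 5.5714. Buyers pay P_b = 75.4286; sellers receive P_s = P_b - 21.5 = 53.9286.
Consumer surplus is the triangle under demand above P_b: (1/2)(5.5714)(81 - 75.4286) = 15.5204.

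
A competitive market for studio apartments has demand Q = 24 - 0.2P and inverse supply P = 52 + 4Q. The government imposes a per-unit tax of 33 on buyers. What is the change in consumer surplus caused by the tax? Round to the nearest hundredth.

-104.91

Rewriting demand in inverse form: P = 120 - 5Q.
Without the tax, 120 - 5Q = 52 + 4Q so Q* = 7.5556 and P* = 82.2222.
With the tax, buyers' net willingness to pay falls by 33: (120 - 33) - 5Q = 52 + 4Q, so Q_t = 3.8889. Buyers pay P_b = 100.5556; sellers receive P_s = P_b - 33 = 67.5556.
Consumers lose the trapezoid between P* and P_b out to Q_t plus the triangle from Q_t to Q*: change in CS = 37.8086 - 142.716 = -104.9074.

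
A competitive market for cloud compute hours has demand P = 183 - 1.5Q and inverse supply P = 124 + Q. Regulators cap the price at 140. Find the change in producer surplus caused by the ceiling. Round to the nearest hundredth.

Free-market equilibrium: 183 - 1.5Q = 124 + Q gives Q* = 23.6, P* = 147.6.
At the ceiling price 140, quantity supplied is (140 - 124)/1 = 16; supply is the short side, so Q = 16 trades at P = 140.
PS goes from (1/2)(23.6)(23.6) = 278.48 to 128 (computed as (140 - 124)(16) - (1/2)(1)(16)^2), a change of -150.48.

-150.48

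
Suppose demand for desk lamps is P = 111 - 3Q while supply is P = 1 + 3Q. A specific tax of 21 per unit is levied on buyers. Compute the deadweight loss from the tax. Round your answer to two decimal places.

36.75

Without the tax, 111 - 3Q = 1 + 3Q so Q* = 18.3333 and P* = 56.
A tax on buyers shifts demand down by 21: (111 - 21) - 3Q = 1 + 3Q, so Q_t = 14.8333. Buyers pay P_b = 66.5; sellers receive P_s = P_b - 21 = 45.5.
The welfare triangle lost has base Q* - Q_t = 3.5 and height t = 21, so DWL = (1/2)(3.5)(21) = 36.75.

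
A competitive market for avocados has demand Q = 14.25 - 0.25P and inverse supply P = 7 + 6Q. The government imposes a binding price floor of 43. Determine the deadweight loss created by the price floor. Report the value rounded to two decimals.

11.25

Rewriting demand in inverse form: P = 57 - 4Q.
Free-market equilibrium: 57 - 4Q = 7 + 6Q gives Q* = 5, P* = 37.
At P = 43, buyers demand (57 - 43)/4 = 3.5 while sellers would supply more, so the quantity traded is 3.5 at price 43.
At Q = 3.5 the demand price is 43 and the supply price is 28. Deadweight loss is the triangle between the curves from 3.5 to 5: (1/2)(43 - 28)(5 - 3.5) = 11.25.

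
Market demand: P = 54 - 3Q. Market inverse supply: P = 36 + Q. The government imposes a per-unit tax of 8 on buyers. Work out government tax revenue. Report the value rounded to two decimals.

Pre-tax equilibrium: 54 - 3Q = 36 + Q gives Q* = 4.5, P* = 40.5.
A tax on buyers shifts demand down by 8: (54 - 8) - 3Q = 36 + Q, so Q_t = 2.5. Buyers pay P_b = 46.5; sellers receive P_s = P_b - 8 = 38.5.
Revenue is the tax times quantity traded: 8 x 2.5 = 20.

20.00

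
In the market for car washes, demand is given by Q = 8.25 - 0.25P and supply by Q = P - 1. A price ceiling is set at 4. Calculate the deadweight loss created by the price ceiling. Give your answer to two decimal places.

Rewriting demand in inverse form: P = 33 - 4Q.
Rewriting supply in inverse form: P = 1 + Q.
Free-market equilibrium: 33 - 4Q = 1 + Q gives Q* = 6.4, P* = 7.4.
At the ceiling price 4, quantity supplied is (4 - 1)/1 = 3; supply is the short side, so Q = 3 trades at P = 4.
The lost-trades triangle has base Q* - 3 = 3.4 and height equal to the gap between the curves at Q = 3, which is 21 - 4 = 17. DWL = (1/2)(3.4)(17) = 28.9.

28.90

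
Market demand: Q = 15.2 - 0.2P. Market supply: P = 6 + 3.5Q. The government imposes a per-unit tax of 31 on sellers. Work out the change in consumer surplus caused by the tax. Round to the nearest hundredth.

Rewriting demand in inverse form: P = 76 - 5Q.
Without the tax, 76 - 5Q = 6 + 3.5Q so Q* = 8.2353 and P* = 34.8235.
A tax on sellers shifts supply up by 31: 76 - 5Q = 6 + 3.5Q + 31, so Q_t = 4.5882. Buyers pay P_b = 53.0588; sellers receive P_s = P_b - 31 = 22.0588.
Consumers lose the trapezoid between P* and P_b out to Q_t plus the triangle from Q_t to Q*: change in CS = 52.6298 - 169.5502 = -116.9204.

-116.92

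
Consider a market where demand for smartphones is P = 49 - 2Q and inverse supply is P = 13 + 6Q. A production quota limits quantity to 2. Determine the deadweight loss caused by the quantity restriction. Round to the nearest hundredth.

Unrestricted equilibrium: Q* = (49 - 13)/(2 + 6) = 4.5.
At Q = 2 the demand price is 49 - 2(2) = 45 and the supply price is 13 + 6(2) = 25.
Deadweight loss is the triangle between the curves from 2 to 4.5: (1/2)(45 - 25)(4.5 - 2) = 25.

25.00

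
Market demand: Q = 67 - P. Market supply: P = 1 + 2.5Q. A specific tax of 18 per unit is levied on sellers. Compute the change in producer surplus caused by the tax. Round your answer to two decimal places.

-209.39

Rewriting demand in inverse form: P = 67 - Q.
Pre-tax equilibrium: 67 - Q = 1 + 2.5Q gives Q* = 18.8571, P* = 48.1429.
With the tax, sellers need 18 more per unit: 67 - Q = 1 + 2.5Q + 18, so Q_t = 13.7143. Buyers pay P_b = 53.2857; sellers receive P_s = P_b - 18 = 35.2857.
PS falls from (1/2)(18.8571)(47.1429) = 444.4898 to (1/2)(13.7143)(34.2857) = 235.102, a change of -209.3878.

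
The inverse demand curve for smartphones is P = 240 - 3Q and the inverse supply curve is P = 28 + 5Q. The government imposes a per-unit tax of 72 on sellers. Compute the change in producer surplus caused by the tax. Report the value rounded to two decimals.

Pre-tax equilibrium: 240 - 3Q = 28 + 5Q gives Q* = 26.5, P* = 160.5.
With the tax, sellers need 72 more per unit: 240 - 3Q = 28 + 5Q + 72, so Q_t = 17.5. Buyers pay P_b = 187.5; sellers receive P_s = P_b - 72 = 115.5.
Producers lose the trapezoid between P_s and P* out to Q_t plus the triangle from Q_t to Q*: change in PS = 765.625 - 1755.625 = -990.

-990.00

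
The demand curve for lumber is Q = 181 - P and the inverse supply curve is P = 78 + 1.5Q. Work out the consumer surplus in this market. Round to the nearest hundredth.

848.72

Rewriting demand in inverse form: P = 181 - Q.
Equilibrium: 181 - Q = 78 + 1.5Q, so Q* = 41.2 and P* = 139.8.
Consumer surplus is the triangle under demand above P*: (1/2)(41.2)(181 - 139.8) = (1/2)(41.2)(41.2) = 848.72.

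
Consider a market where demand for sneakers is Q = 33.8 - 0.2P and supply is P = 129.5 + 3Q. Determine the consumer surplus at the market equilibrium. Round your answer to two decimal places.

60.95

Rewriting demand in inverse form: P = 169 - 5Q.
Setting demand equal to supply, 39.5 = 8Q, so Q* = 4.9375 and P* = 144.3125.
CS is the area between the demand curve and P* from 0 to Q*: (1/2)(4.9375)(24.6875) = 60.9473.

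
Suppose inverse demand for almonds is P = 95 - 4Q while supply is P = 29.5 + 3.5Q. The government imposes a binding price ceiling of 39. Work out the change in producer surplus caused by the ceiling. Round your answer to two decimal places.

-120.58

Without the control, 95 - 4Q = 29.5 + 3.5Q so Q* = 8.7333 and P* = 60.0667.
At the ceiling price 39, quantity supplied is (39 - 29.5)/3.5 = 2.7143; supply is the short side, so Q = 2.7143 trades at P = 39.
PS goes from (1/2)(8.7333)(30.5667) = 133.4744 to 12.8929 (computed as (39 - 29.5)(2.7143) - (1/2)(3.5)(2.7143)^2), a change of -120.5816.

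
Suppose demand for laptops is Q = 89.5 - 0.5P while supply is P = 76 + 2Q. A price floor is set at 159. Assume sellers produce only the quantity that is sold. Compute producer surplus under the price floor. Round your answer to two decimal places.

Rewriting demand in inverse form: P = 179 - 2Q.
Without the control, 179 - 2Q = 76 + 2Q so Q* = 25.75 and P* = 127.5.
At P = 159, buyers demand (179 - 159)/2 = 10 while sellers would supply more, so the quantity traded is 10 at price 159.
The supply price at Q = 10 is 96. PS is the trapezoid between 159 and supply over [0, 10]: (1/2)[(159 - 76) + (159 - 96)](10) = 730.

730.00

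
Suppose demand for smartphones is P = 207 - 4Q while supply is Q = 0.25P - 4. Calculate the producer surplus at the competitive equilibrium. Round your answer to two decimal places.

1140.03

Rewriting supply in inverse form: P = 16 + 4Q.
Set 207 - 4Q = 16 + 4Q, which gives 191 = 8Q, so Q* = 23.875 and P* = 207 - 4(23.875) = 111.5.
Producer surplus is the triangle above supply below P*: (1/2)(23.875)(111.5 - 16) = (1/2)(23.875)(95.5) = 1140.0312.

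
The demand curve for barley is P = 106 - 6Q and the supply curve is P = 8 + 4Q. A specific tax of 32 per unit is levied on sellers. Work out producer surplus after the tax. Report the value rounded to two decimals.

87.12

Without the tax, 106 - 6Q = 8 + 4Q so Q* = 9.8 and P* = 47.2.
A tax on sellers shifts supply up by 32: 106 - 6Q = 8 + 4Q + 32, so Q_t = 6.6. Buyers pay P_b = 66.4; sellers receive P_s = P_b - 32 = 34.4.
PS = (1/2)(Q_t)(P_s - 8) = (1/2)(6.6)(26.4) = 87.12.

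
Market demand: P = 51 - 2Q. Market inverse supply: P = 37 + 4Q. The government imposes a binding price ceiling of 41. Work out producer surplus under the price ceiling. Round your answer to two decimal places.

Without the control, 51 - 2Q = 37 + 4Q so Q* = 2.3333 and P* = 46.3333.
At the ceiling price 41, quantity supplied is (41 - 37)/4 = 1; supply is the short side, so Q = 1 trades at P = 41.
PS is the triangle above supply below 41: (1/2)(1)(41 - 37) = 2.

2.00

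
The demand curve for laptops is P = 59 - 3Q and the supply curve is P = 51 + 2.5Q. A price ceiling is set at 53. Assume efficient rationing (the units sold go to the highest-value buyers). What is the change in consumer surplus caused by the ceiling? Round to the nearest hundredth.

0.67

Without the control, 59 - 3Q = 51 + 2.5Q so Q* = 1.4545 and P* = 54.6364.
At P = 53, sellers supply (53 - 51)/2.5 = 0.8 while buyers want more, so the quantity traded is 0.8 at price 53.
CS goes from (1/2)(1.4545)(4.3636) = 3.1736 to 3.84 (computed as (59 - 53)(0.8) - (1/2)(3)(0.8)^2), a change of 0.6664.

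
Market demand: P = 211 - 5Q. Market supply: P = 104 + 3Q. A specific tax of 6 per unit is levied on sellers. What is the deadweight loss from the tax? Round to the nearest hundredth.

Pre-tax equilibrium: 211 - 5Q = 104 + 3Q gives Q* = 13.375, P* = 144.125.
With the tax, sellers need 6 more per unit: 211 - 5Q = 104 + 3Q + 6, so Q_t = 12.625. Buyers pay P_b = 147.875; sellers receive P_s = P_b - 6 = 141.875.
Deadweight loss is the triangle between the curves from Q_t to Q*: (1/2)(13.375 - 12.625)(6) = 2.25.

2.25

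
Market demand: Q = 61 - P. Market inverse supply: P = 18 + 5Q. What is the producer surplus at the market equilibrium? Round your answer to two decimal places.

128.40

Rewriting demand in inverse form: P = 61 - Q.
Equilibrium: 61 - Q = 18 + 5Q, so Q* = 7.1667 and P* = 53.8333.
Producer surplus is the triangle above supply below P*: (1/2)(7.1667)(53.8333 - 18) = (1/2)(7.1667)(35.8333) = 128.4028.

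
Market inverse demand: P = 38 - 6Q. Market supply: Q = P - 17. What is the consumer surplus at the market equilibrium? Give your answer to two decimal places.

27.00

Rewriting supply in inverse form: P = 17 + Q.
Set 38 - 6Q = 17 + Q, which gives 21 = 7Q, so Q* = 3 and P* = 38 - 6(3) = 20.
CS is the area between the demand curve and P* from 0 to Q*: (1/2)(3)(18) = 27.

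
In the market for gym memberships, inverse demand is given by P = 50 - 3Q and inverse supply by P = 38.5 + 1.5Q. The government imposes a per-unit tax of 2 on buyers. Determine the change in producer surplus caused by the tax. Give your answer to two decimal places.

-1.56

Without the tax, 50 - 3Q = 38.5 + 1.5Q so Q* = 2.5556 and P* = 42.3333.
A tax on buyers shifts demand down by 2: (50 - 2) - 3Q = 38.5 + 1.5Q, so Q_t = 2.1111. Buyers pay P_b = 43.6667; sellers receive P_s = P_b - 2 = 41.6667.
PS falls from (1/2)(2.5556)(3.8333) = 4.8981 to (1/2)(2.1111)(3.1667) = 3.3426, a change of -1.5556.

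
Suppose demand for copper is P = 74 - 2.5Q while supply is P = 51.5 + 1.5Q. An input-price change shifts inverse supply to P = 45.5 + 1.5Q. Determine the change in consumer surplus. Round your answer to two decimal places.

Initial equilibrium: Q_0 = 5.625, P_0 = 59.9375; CS_0 = (1/2)(5.625)(14.0625) = 39.5508, PS_0 = (1/2)(5.625)(8.4375) = 23.7305.
New equilibrium: 74 - 2.5Q = 45.5 + 1.5Q gives Q_1 = 7.125, P_1 = 56.1875; CS_1 = 63.457, PS_1 = 38.0742.
Change in consumer surplus = 63.457 - 39.5508 = 23.9062.

23.91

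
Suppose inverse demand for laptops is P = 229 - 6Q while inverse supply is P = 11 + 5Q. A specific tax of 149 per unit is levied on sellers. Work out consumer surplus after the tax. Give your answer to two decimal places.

118.04

Without the tax, 229 - 6Q = 11 + 5Q so Q* = 19.8182 and P* = 110.0909.
A tax on sellers shifts supply up by 149: 229 - 6Q = 11 + 5Q + 149, so Q_t = 6.2727. Buyers pay P_b = 191.3636; sellers receive P_s = P_b - 149 = 42.3636.
Consumer surplus is the triangle under demand above P_b: (1/2)(6.2727)(229 - 191.3636) = 118.0413.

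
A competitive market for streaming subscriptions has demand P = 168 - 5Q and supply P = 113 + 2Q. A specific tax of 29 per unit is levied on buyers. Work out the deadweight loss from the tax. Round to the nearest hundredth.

60.07

Without the tax, 168 - 5Q = 113 + 2Q so Q* = 7.8571 and P* = 128.7143.
With the tax, buyers' net willingness to pay falls by 29: (168 - 29) - 5Q = 113 + 2Q, so Q_t = 3.7143. Buyers pay P_b = 149.4286; sellers receive P_s = P_b - 29 = 120.4286.
The welfare triangle lost has base Q* - Q_t = 4.1429 and height t = 29, so DWL = (1/2)(4.1429)(29) = 60.0714.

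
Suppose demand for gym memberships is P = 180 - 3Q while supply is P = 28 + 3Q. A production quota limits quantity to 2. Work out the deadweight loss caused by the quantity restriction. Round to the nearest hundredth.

1633.33

Without the quota, 180 - 3Q = 28 + 3Q gives Q* = 25.3333.
At Q = 2 the demand price is 180 - 3(2) = 174 and the supply price is 28 + 3(2) = 34.
Deadweight loss is the triangle between the curves from 2 to 25.3333: (1/2)(174 - 34)(25.3333 - 2) = 1633.3333.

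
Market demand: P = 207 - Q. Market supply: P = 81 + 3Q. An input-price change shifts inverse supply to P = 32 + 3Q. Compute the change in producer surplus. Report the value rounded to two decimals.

1382.72

Initial equilibrium: Q_0 = 31.5, P_0 = 175.5; CS_0 = (1/2)(31.5)(31.5) = 496.125, PS_0 = (1/2)(31.5)(94.5) = 1488.375.
New equilibrium: 207 - Q = 32 + 3Q gives Q_1 = 43.75, P_1 = 163.25; CS_1 = 957.0312, PS_1 = 2871.0938.
Change in producer surplus = 2871.0938 - 1488.375 = 1382.7188.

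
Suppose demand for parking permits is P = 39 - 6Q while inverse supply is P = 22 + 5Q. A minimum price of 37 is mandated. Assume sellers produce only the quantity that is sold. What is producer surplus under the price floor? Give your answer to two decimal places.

4.72

Free-market equilibrium: 39 - 6Q = 22 + 5Q gives Q* = 1.5455, P* = 29.7273.
At the floor price 37, quantity demanded is (39 - 37)/6 = 0.3333; demand is the short side, so Q = 0.3333 trades at P = 37.
The supply price at Q = 0.3333 is 23.6667. PS is the trapezoid between 37 and supply over [0, 0.3333]: (1/2)[(37 - 22) + (37 - 23.6667)](0.3333) = 4.7222.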